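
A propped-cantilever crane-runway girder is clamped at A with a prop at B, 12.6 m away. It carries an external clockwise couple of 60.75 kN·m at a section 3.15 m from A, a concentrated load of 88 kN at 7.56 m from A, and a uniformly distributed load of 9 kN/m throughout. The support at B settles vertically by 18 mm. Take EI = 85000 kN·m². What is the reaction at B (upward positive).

Remove the prop at B; the released (primary) structure is a cantilever built in at A.
Primary-structure tip deflection at B by superposition:
  clockwise couple 60.75 at a = 3.15: M₀a(2L − a)/(2EI) = 2110/EI
  point load 88 at a = 7.56: Pa²(3L − a)/(6EI) = 25349/EI
  UDL 9: wL⁴/(8EI) = 28355/EI
  δ_0 = 55814/EI
Tip deflection under a unit load at B: L³/(3EI) = 666.8/EI.
With EI = 85000 kN·m²: δ_0 = 0.65663 m and δ_{BB} = 0.007845 m/kN.
Compatibility — the beam at B must follow the support down by 0.018 m: δ_0 − R_B·δ_{BB} = 0.018, so R_B = (0.65663 − 0.018)/0.007845 = 81.41 kN.

R_B = 81.41 kN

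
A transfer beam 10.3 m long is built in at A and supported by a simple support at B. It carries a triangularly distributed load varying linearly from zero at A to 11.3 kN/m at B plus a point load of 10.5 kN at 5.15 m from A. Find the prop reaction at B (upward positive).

Release the roller at B. Primary structure: cantilever fixed at A.
Primary-structure tip deflection at B by superposition:
  triangular load, peak 11.3 at the free end: 11w₀L⁴/(120EI) = 11658/EI
  point load 10.5 at a = 5.15: Pa²(3L − a)/(6EI) = 1195/EI
  δ_0 = 12854/EI
Flexibility coefficient — unit upward force at B: δ_{BB} = L³/(3EI) = 364.2/EI.
The prop prevents deflection at B: R_B = δ_0/δ_{BB} = 12854/364.2 = 35.29 kN.

R_B = 35.29 kN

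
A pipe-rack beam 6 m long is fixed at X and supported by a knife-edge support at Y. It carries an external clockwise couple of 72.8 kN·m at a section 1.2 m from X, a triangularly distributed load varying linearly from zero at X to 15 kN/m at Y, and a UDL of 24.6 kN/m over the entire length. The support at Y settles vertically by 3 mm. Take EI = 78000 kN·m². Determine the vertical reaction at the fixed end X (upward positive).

R_X = 109.2 kN

Remove the prop at Y; the released (primary) structure is a cantilever built in at X.
Free-end deflection of the primary structure under the applied loading (downward +):
  clockwise couple 72.8 at a = 1.2: M₀a(2L − a)/(2EI) = 471.7/EI
  triangular load, peak 15 at the free end: 11w₀L⁴/(120EI) = 1782/EI
  UDL 24.6: wL⁴/(8EI) = 3985/EI
  δ_0 = 6239/EI
Tip deflection under a unit load at Y: L³/(3EI) = 72/EI.
With EI = 78000 kN·m²: δ_0 = 0.079986 m and δ_{YY} = 0.000923 m/kN.
Compatibility — the beam at Y must follow the support down by 0.003 m: δ_0 − R_Y·δ_{YY} = 0.003, so R_Y = (0.079986 − 0.003)/0.000923 = 83.4 kN.
Vertical equilibrium: R_X = ΣP − R_Y = 192.6 − 83.4 = 109.2 kN.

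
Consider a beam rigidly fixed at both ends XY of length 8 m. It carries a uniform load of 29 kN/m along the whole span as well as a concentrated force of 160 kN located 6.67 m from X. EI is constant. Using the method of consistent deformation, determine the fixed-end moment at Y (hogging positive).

Release both end moments; the primary structure is a simply-supported span XY with redundants M_X and M_Y.
End rotations of the released simple span under the applied load (×1/EI):
  at X: UDL 29: wL³/(24EI) = 618.7/EI
  at Y: UDL 29: wL³/(24EI) = 618.7/EI
  at X: point load 160 at a = 6.67: Pab(L + b)/(6LEI) = 275.9/EI
  at Y: point load 160 at a = 6.67: Pab(L + a)/(6LEI) = 433.8/EI
  θ_X0 = 894.6/EI,  θ_Y0 = 1052/EI
Flexibility coefficients: a unit moment at one end gives L/(3EI) there and L/(6EI) at the far end, so f₁₁ = f₂₂ = 2.667/EI and f₁₂ = f₂₁ = 1.333/EI.
Compatibility — zero rotation at each built-in end:
  2.667 M_X + 1.333 M_Y = 894.6
  1.333 M_X + 2.667 M_Y = 1052
Solving the pair gives M_X = 184.2 kN·m and M_Y = 302.6 kN·m (hogging).

M_Y = 302.6 kN·m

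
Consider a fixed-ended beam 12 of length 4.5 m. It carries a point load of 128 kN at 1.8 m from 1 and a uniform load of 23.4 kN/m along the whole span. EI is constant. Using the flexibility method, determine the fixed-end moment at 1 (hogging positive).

Release both end moments; the primary structure is a simply-supported span 12 with redundants M_1 and M_2.
Simple-span end rotations at 1 and 2 under the given loads:
  at 1: point load 128 at a = 1.8: Pab(L + b)/(6LEI) = 165.9/EI
  at 2: point load 128 at a = 1.8: Pab(L + a)/(6LEI) = 145.2/EI
  at 1: UDL 23.4: wL³/(24EI) = 88.85/EI
  at 2: UDL 23.4: wL³/(24EI) = 88.85/EI
  θ_10 = 254.7/EI,  θ_20 = 234/EI
Flexibility coefficients: a unit moment at one end gives L/(3EI) there and L/(6EI) at the far end, so f₁₁ = f₂₂ = 1.5/EI and f₁₂ = f₂₁ = 0.75/EI.
Compatibility — zero rotation at each built-in end:
  1.5 M_1 + 0.75 M_2 = 254.7
  0.75 M_1 + 1.5 M_2 = 234
Solving the pair gives M_1 = 122.4 kN·m and M_2 = 94.78 kN·m (hogging).

M_1 = 122.4 kN·m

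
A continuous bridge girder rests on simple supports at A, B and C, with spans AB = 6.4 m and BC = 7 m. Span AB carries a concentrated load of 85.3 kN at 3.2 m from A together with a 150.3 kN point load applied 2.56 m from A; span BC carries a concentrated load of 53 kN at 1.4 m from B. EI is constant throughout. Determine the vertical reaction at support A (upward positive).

R_A = 108.8 kN

Insert a hinge at B; M_B is the redundant, and each span becomes simply supported.
Rotations at B on the released spans (each span's end-slope, ×1/EI):
  span AB: point load 85.3 at a = 3.2: Pab(L + a)/(6LEI) = 218.4/EI
  span AB: point load 150.3 at a = 2.56: Pab(L + a)/(6LEI) = 344.8/EI
  span BC: point load 53 at a = 1.4: Pab(L + b)/(6LEI) = 124.7/EI
  relative rotation θ_0 = (563.1 + 124.7)/EI = 687.8/EI
A unit hogging moment at B produces rotation L₁/(3EI) + L₂/(3EI) = 4.467/EI.
Compatibility: M_B·(L₁+L₂)/(3EI) = θ_0, giving M_B = 154 kN·m (hogging).
Span AB, ΣM about A with M_B applied at B: R_B^{AB}·6.4 = 657.7 + 154, so R_B^{AB} = 126.8 kN and R_A = 235.6 − 126.8 = 108.8 kN.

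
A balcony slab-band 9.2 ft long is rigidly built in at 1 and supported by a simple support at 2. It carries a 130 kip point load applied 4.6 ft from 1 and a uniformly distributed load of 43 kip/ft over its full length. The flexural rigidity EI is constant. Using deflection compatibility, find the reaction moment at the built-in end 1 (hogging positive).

Take the reaction at 2 as the redundant and release it; the primary structure is a cantilever fixed at 1.
Deflection at 2 on the released cantilever, summing each load's contribution:
  point load 130 at a = 4.6: Pa²(3L − a)/(6EI) = 10545/EI
  UDL 43: wL⁴/(8EI) = 38506/EI
  δ_0 = 49051/EI
Flexibility coefficient — unit upward force at 2: δ_{22} = L³/(3EI) = 259.6/EI.
Compatibility at 2: δ_0 − R_2·δ_{22} = 0, so R_2 = 49051/259.6 = 189 kip.
Moment equilibrium about 1: M_1 = Σ(load moments about 1) − R_2·L = 2418 − 189×9.2 = 679.2 kip·ft.

M_1 = 679.2 kip·ft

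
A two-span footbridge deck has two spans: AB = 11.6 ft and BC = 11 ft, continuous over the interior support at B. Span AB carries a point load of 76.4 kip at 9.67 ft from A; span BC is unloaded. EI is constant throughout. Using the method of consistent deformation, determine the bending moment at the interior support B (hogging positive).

Insert a hinge at B; M_B is the redundant, and each span becomes simply supported.
End slopes at the hinge B, treating each span as simply supported:
  span AB: point load 76.4 at a = 9.67: Pab(L + a)/(6LEI) = 435.7/EI
  relative rotation θ_0 = (435.7 + 0)/EI = 435.7/EI
A unit hogging moment at B produces rotation L₁/(3EI) + L₂/(3EI) = 7.533/EI.
Slope continuity at B: θ_0 = M_B·7.533/EI, so M_B = 435.7/7.533 = 57.84 kip·ft (hogging).

M_B = 57.84 kip·ft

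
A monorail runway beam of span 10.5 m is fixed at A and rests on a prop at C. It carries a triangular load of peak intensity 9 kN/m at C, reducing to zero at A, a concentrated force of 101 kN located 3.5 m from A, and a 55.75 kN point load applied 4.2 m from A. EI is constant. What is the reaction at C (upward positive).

Release the roller at C. Primary structure: cantilever fixed at A.
Free-end deflection of the primary structure under the applied loading (downward +):
  triangular load, peak 9 at the free end: 11w₀L⁴/(120EI) = 10028/EI
  point load 101 at a = 3.5: Pa²(3L − a)/(6EI) = 5774/EI
  point load 55.75 at a = 4.2: Pa²(3L − a)/(6EI) = 4475/EI
  δ_0 = 20276/EI
Tip deflection under a unit load at C: L³/(3EI) = 385.9/EI.
Compatibility at C: δ_0 − R_C·δ_{CC} = 0, so R_C = 20276/385.9 = 52.55 kN.

R_C = 52.55 kN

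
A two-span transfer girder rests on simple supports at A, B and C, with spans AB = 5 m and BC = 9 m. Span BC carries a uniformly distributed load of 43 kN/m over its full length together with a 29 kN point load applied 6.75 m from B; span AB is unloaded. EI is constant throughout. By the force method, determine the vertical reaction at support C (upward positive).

Take M_B as the redundant. Released structure: two simple spans AB and BC with a hinge at B.
End slopes at the hinge B, treating each span as simply supported:
  span BC: UDL 43: wL³/(24EI) = 1306/EI
  span BC: point load 29 at a = 6.75: Pab(L + b)/(6LEI) = 91.76/EI
  relative rotation θ_0 = (0 + 1398)/EI = 1398/EI
A unit hogging moment at B produces rotation L₁/(3EI) + L₂/(3EI) = 4.667/EI.
Compatibility: M_B·(L₁+L₂)/(3EI) = θ_0, giving M_B = 299.5 kN·m (hogging).
Span BC, ΣM about C: R_B^{BC}·9 = 1807 + 299.5, so R_B^{BC} = 234 kN and R_C = 416 − 234 = 182 kN.

R_C = 182 kN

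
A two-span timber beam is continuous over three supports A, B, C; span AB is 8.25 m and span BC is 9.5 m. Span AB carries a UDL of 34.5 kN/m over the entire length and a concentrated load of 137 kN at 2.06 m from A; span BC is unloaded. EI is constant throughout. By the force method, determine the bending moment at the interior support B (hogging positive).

M_B = 197.9 kN·m

Release continuity at B by inserting a hinge; the redundant is the internal moment M_B. The primary structure is two simply-supported spans AB and BC.
Discontinuity in slope at B on the released structure — sum the simple-span end rotations:
  span AB: UDL 34.5: wL³/(24EI) = 807.2/EI
  span AB: point load 137 at a = 2.06: Pab(L + a)/(6LEI) = 363.9/EI
  relative rotation θ_0 = (1171 + 0)/EI = 1171/EI
A unit hogging moment at B produces rotation L₁/(3EI) + L₂/(3EI) = 5.917/EI.
Compatibility: M_B·(L₁+L₂)/(3EI) = θ_0, giving M_B = 197.9 kN·m (hogging).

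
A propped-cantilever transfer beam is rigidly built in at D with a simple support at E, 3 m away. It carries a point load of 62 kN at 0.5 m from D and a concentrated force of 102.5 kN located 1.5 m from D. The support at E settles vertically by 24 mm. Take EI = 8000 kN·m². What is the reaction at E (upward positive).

R_E = 13.14 kN

Choose R_E as the redundant. The primary structure is the cantilever fixed at D.
Downward deflection at the released point E due to the loads:
  point load 62 at a = 0.5: Pa²(3L − a)/(6EI) = 21.96/EI
  point load 102.5 at a = 1.5: Pa²(3L − a)/(6EI) = 288.3/EI
  δ_0 = 310.2/EI
Flexibility coefficient — unit upward force at E: δ_{EE} = L³/(3EI) = 9/EI.
With EI = 8000 kN·m²: δ_0 = 0.03878 m and δ_{EE} = 0.001125 m/kN.
Compatibility — the beam at E must follow the support down by 0.024 m: δ_0 − R_E·δ_{EE} = 0.024, so R_E = (0.03878 − 0.024)/0.001125 = 13.14 kN.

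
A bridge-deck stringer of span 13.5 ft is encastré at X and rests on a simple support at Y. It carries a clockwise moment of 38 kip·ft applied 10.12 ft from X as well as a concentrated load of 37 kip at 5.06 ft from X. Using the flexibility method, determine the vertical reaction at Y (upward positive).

Release the roller at Y. Primary structure: cantilever fixed at X.
Deflection at Y on the released cantilever, summing each load's contribution:
  clockwise couple 38 at a = 10.12: M₀a(2L − a)/(2EI) = 3246/EI
  point load 37 at a = 5.06: Pa²(3L − a)/(6EI) = 5596/EI
  δ_0 = 8841/EI
Tip deflection under a unit load at Y: L³/(3EI) = 820.1/EI.
Compatibility at Y: δ_0 − R_Y·δ_{YY} = 0, so R_Y = 8841/820.1 = 10.78 kip.

R_Y = 10.78 kip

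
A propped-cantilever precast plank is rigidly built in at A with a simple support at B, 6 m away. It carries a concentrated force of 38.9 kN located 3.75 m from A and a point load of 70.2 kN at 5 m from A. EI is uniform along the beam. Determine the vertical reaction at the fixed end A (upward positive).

R_A = 38.24 kN

Take the reaction at B as the redundant and release it; the primary structure is a cantilever fixed at A.
Primary-structure tip deflection at B by superposition:
  point load 38.9 at a = 3.75: Pa²(3L − a)/(6EI) = 1299/EI
  point load 70.2 at a = 5: Pa²(3L − a)/(6EI) = 3802/EI
  δ_0 = 5102/EI
Flexibility coefficient — unit upward force at B: δ_{BB} = L³/(3EI) = 72/EI.
The prop prevents deflection at B: R_B = δ_0/δ_{BB} = 5102/72 = 70.86 kN.
Vertical equilibrium: R_A = ΣP − R_B = 109.1 − 70.86 = 38.24 kN.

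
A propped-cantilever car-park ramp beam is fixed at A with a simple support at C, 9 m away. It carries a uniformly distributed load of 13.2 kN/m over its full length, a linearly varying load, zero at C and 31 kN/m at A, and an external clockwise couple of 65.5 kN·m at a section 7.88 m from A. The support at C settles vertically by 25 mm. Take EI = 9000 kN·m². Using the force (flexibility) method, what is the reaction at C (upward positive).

R_C = 82.27 kN

Remove the prop at C; the released (primary) structure is a cantilever built in at A.
Free-end deflection of the primary structure under the applied loading (downward +):
  UDL 13.2: wL⁴/(8EI) = 10826/EI
  triangular load, peak 31 at the fixed end: w₀L⁴/(30EI) = 6780/EI
  clockwise couple 65.5 at a = 7.88: M₀a(2L − a)/(2EI) = 2612/EI
  δ_0 = 20217/EI
Tip deflection under a unit load at C: L³/(3EI) = 243/EI.
With EI = 9000 kN·m²: δ_0 = 2.2463 m and δ_{CC} = 0.027 m/kN.
Compatibility — the beam at C must follow the support down by 0.025 m: δ_0 − R_C·δ_{CC} = 0.025, so R_C = (2.2463 − 0.025)/0.027 = 82.27 kN.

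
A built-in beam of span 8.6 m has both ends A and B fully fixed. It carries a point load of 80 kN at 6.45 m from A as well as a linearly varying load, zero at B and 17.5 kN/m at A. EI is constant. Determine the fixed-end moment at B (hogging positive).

M_B = 139.9 kN·m

Release both end moments; the primary structure is a simply-supported span AB with redundants M_A and M_B.
On the primary (simply-supported) span, the end slopes from the loading are:
  at A: point load 80 at a = 6.45: Pab(L + b)/(6LEI) = 231.1/EI
  at B: point load 80 at a = 6.45: Pab(L + a)/(6LEI) = 323.6/EI
  at A: triangular load, peak 17.5: w₀L³/(45EI) = 247.4/EI
  at B: triangular load, peak 17.5: 7w₀L³/(360EI) = 216.4/EI
  θ_A0 = 478.5/EI,  θ_B0 = 540/EI
Flexibility coefficients: a unit moment at one end gives L/(3EI) there and L/(6EI) at the far end, so f₁₁ = f₂₂ = 2.867/EI and f₁₂ = f₂₁ = 1.433/EI.
Compatibility — zero rotation at each built-in end:
  2.867 M_A + 1.433 M_B = 478.5
  1.433 M_A + 2.867 M_B = 540
Solving the pair gives M_A = 96.97 kN·m and M_B = 139.9 kN·m (hogging).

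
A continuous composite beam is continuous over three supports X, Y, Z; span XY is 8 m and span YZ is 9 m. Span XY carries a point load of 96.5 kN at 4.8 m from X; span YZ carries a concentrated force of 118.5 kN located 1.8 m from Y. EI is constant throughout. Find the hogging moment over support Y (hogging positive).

Insert a hinge at Y; M_Y is the redundant, and each span becomes simply supported.
Rotations at Y on the released spans (each span's end-slope, ×1/EI):
  span XY: point load 96.5 at a = 4.8: Pab(L + a)/(6LEI) = 395.3/EI
  span YZ: point load 118.5 at a = 1.8: Pab(L + b)/(6LEI) = 460.7/EI
  relative rotation θ_0 = (395.3 + 460.7)/EI = 856/EI
A unit hogging moment at Y produces rotation L₁/(3EI) + L₂/(3EI) = 5.667/EI.
Slope continuity at Y: θ_0 = M_Y·5.667/EI, so M_Y = 856/5.667 = 151.1 kN·m (hogging).

M_Y = 151.1 kN·m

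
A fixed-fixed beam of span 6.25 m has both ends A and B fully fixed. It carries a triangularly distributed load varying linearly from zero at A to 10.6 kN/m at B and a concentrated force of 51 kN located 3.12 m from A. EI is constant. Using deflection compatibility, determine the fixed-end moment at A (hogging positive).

Release both end moments; the primary structure is a simply-supported span AB with redundants M_A and M_B.
On the primary (simply-supported) span, the end slopes from the loading are:
  at A: triangular load, peak 10.6: 7w₀L³/(360EI) = 50.32/EI
  at B: triangular load, peak 10.6: w₀L³/(45EI) = 57.51/EI
  at A: point load 51 at a = 3.12: Pab(L + b)/(6LEI) = 124.6/EI
  at B: point load 51 at a = 3.12: Pab(L + a)/(6LEI) = 124.4/EI
  θ_A0 = 174.9/EI,  θ_B0 = 182/EI
Flexibility coefficients: a unit moment at one end gives L/(3EI) there and L/(6EI) at the far end, so f₁₁ = f₂₂ = 2.083/EI and f₁₂ = f₂₁ = 1.042/EI.
Compatibility — zero rotation at each built-in end:
  2.083 M_A + 1.042 M_B = 174.9
  1.042 M_A + 2.083 M_B = 182
Solving the pair gives M_A = 53.71 kN·m and M_B = 60.48 kN·m (hogging).

M_A = 53.71 kN·m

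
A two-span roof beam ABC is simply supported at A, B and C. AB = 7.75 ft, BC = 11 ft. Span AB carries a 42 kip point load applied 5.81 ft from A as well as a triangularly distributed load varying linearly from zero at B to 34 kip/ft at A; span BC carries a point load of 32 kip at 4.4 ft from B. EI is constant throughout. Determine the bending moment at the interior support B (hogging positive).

M_B = 111 kip·ft

Take M_B as the redundant. Released structure: two simple spans AB and BC with a hinge at B.
End slopes at the hinge B, treating each span as simply supported:
  span AB: point load 42 at a = 5.81: Pab(L + a)/(6LEI) = 138/EI
  span AB: triangular load, peak 34: 7w₀L³/(360EI) = 307.7/EI
  span BC: point load 32 at a = 4.4: Pab(L + b)/(6LEI) = 247.8/EI
  relative rotation θ_0 = (445.8 + 247.8)/EI = 693.6/EI
A unit hogging moment at B produces rotation L₁/(3EI) + L₂/(3EI) = 6.25/EI.
Slope continuity at B: θ_0 = M_B·6.25/EI, so M_B = 693.6/6.25 = 111 kip·ft (hogging).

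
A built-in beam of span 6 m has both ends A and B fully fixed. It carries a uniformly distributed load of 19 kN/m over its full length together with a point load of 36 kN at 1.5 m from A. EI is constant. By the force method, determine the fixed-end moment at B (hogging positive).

M_B = 67.12 kN·m

Release both end moments; the primary structure is a simply-supported span AB with redundants M_A and M_B.
On the primary (simply-supported) span, the end slopes from the loading are:
  at A: UDL 19: wL³/(24EI) = 171/EI
  at B: UDL 19: wL³/(24EI) = 171/EI
  at A: point load 36 at a = 1.5: Pab(L + b)/(6LEI) = 70.88/EI
  at B: point load 36 at a = 1.5: Pab(L + a)/(6LEI) = 50.62/EI
  θ_A0 = 241.9/EI,  θ_B0 = 221.6/EI
Flexibility coefficients: a unit moment at one end gives L/(3EI) there and L/(6EI) at the far end, so f₁₁ = f₂₂ = 2/EI and f₁₂ = f₂₁ = 1/EI.
Compatibility — zero rotation at each built-in end:
  2 M_A + 1 M_B = 241.9
  1 M_A + 2 M_B = 221.6
Solving the pair gives M_A = 87.38 kN·m and M_B = 67.12 kN·m (hogging).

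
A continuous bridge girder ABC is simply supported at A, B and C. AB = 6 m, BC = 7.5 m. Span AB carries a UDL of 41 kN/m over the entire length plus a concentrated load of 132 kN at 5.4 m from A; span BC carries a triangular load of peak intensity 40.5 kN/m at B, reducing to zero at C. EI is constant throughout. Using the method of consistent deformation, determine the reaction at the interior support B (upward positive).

R_B = 402 kN

Take M_B as the redundant. Released structure: two simple spans AB and BC with a hinge at B.
Discontinuity in slope at B on the released structure — sum the simple-span end rotations:
  span AB: UDL 41: wL³/(24EI) = 369/EI
  span AB: point load 132 at a = 5.4: Pab(L + a)/(6LEI) = 135.4/EI
  span BC: triangular load, peak 40.5: w₀L³/(45EI) = 379.7/EI
  relative rotation θ_0 = (504.4 + 379.7)/EI = 884.1/EI
A unit hogging moment at B produces rotation L₁/(3EI) + L₂/(3EI) = 4.5/EI.
Compatibility: M_B·(L₁+L₂)/(3EI) = θ_0, giving M_B = 196.5 kN·m (hogging).
Span AB, ΣM about A with M_B applied at B: R_B^{AB}·6 = 1451 + 196.5, so R_B^{AB} = 274.5 kN and R_A = 378 − 274.5 = 103.5 kN.
Span BC, ΣM about C: R_B^{BC}·7.5 = 759.4 + 196.5, so R_B^{BC} = 127.4 kN and R_C = 151.9 − 127.4 = 24.43 kN.
R_B = 274.5 + 127.4 = 402 kN.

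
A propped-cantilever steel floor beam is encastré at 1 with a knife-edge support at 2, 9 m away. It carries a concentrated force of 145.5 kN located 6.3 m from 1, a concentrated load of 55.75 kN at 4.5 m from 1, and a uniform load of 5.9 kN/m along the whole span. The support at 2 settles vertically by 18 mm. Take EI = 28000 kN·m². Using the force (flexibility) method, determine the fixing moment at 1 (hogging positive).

Choose R_2 as the redundant. The primary structure is the cantilever fixed at 1.
Deflection at 2 on the released cantilever, summing each load's contribution:
  point load 145.5 at a = 6.3: Pa²(3L − a)/(6EI) = 19923/EI
  point load 55.75 at a = 4.5: Pa²(3L − a)/(6EI) = 4234/EI
  UDL 5.9: wL⁴/(8EI) = 4839/EI
  δ_0 = 28996/EI
Flexibility coefficient — unit upward force at 2: δ_{22} = L³/(3EI) = 243/EI.
With EI = 28000 kN·m²: δ_0 = 1.0356 m and δ_{22} = 0.008679 m/kN.
Compatibility — the beam at 2 must follow the support down by 0.018 m: δ_0 − R_2·δ_{22} = 0.018, so R_2 = (1.0356 − 0.018)/0.008679 = 117.2 kN.
Moment equilibrium about 1: M_1 = Σ(load moments about 1) − R_2·L = 1406 − 117.2×9 = 351.2 kN·m.

M_1 = 351.2 kN·m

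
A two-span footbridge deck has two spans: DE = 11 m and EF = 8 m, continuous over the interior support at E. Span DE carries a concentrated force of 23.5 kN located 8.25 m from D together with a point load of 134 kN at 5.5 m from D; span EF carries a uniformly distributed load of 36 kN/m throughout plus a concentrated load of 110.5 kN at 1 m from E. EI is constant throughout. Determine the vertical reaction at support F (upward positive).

Release continuity at E by inserting a hinge; the redundant is the internal moment M_E. The primary structure is two simply-supported spans DE and EF.
End slopes at the hinge E, treating each span as simply supported:
  span DE: point load 23.5 at a = 8.25: Pab(L + a)/(6LEI) = 155.5/EI
  span DE: point load 134 at a = 5.5: Pab(L + a)/(6LEI) = 1013/EI
  span EF: UDL 36: wL³/(24EI) = 768/EI
  span EF: point load 110.5 at a = 1: Pab(L + b)/(6LEI) = 241.7/EI
  relative rotation θ_0 = (1169 + 1010)/EI = 2179/EI
A unit hogging moment at E produces rotation L₁/(3EI) + L₂/(3EI) = 6.333/EI.
Compatibility: M_E·(L₁+L₂)/(3EI) = θ_0, giving M_E = 344 kN·m (hogging).
Span EF, ΣM about F: R_E^{EF}·8 = 1926 + 344, so R_E^{EF} = 283.7 kN and R_F = 398.5 − 283.7 = 114.8 kN.

R_F = 114.8 kN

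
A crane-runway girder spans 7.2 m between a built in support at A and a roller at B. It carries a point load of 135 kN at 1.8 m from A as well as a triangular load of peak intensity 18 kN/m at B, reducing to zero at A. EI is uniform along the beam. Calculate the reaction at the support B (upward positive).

Release the roller at B. Primary structure: cantilever fixed at A.
Downward deflection at the released point B due to the loads:
  point load 135 at a = 1.8: Pa²(3L − a)/(6EI) = 1443/EI
  triangular load, peak 18 at the free end: 11w₀L⁴/(120EI) = 4434/EI
  δ_0 = 5878/EI
Flexibility coefficient — unit upward force at B: δ_{BB} = L³/(3EI) = 124.4/EI.
Compatibility at B: δ_0 − R_B·δ_{BB} = 0, so R_B = 5878/124.4 = 47.24 kN.

R_B = 47.24 kN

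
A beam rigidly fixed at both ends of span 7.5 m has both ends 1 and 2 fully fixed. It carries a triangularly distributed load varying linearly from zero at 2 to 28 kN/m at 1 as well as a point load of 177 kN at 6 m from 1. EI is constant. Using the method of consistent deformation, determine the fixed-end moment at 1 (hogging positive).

M_1 = 121.2 kN·m

Release both end moments; the primary structure is a simply-supported span 12 with redundants M_1 and M_2.
End rotations of the released simple span under the applied load (×1/EI):
  at 1: triangular load, peak 28: w₀L³/(45EI) = 262.5/EI
  at 2: triangular load, peak 28: 7w₀L³/(360EI) = 229.7/EI
  at 1: point load 177 at a = 6: Pab(L + b)/(6LEI) = 318.6/EI
  at 2: point load 177 at a = 6: Pab(L + a)/(6LEI) = 477.9/EI
  θ_10 = 581.1/EI,  θ_20 = 707.6/EI
Flexibility coefficients: a unit moment at one end gives L/(3EI) there and L/(6EI) at the far end, so f₁₁ = f₂₂ = 2.5/EI and f₁₂ = f₂₁ = 1.25/EI.
Compatibility — zero rotation at each built-in end:
  2.5 M_1 + 1.25 M_2 = 581.1
  1.25 M_1 + 2.5 M_2 = 707.6
Solving the pair gives M_1 = 121.2 kN·m and M_2 = 222.4 kN·m (hogging).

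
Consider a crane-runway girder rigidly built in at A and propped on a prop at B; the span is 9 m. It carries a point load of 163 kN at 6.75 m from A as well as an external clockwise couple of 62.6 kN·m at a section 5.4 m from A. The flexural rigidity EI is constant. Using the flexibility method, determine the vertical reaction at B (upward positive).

R_B = 111.9 kN

Remove the prop at B; the released (primary) structure is a cantilever built in at A.
Deflection at B on the released cantilever, summing each load's contribution:
  point load 163 at a = 6.75: Pa²(3L − a)/(6EI) = 25065/EI
  clockwise couple 62.6 at a = 5.4: M₀a(2L − a)/(2EI) = 2130/EI
  δ_0 = 27195/EI
Flexibility coefficient — unit upward force at B: δ_{BB} = L³/(3EI) = 243/EI.
Compatibility at B: δ_0 − R_B·δ_{BB} = 0, so R_B = 27195/243 = 111.9 kN.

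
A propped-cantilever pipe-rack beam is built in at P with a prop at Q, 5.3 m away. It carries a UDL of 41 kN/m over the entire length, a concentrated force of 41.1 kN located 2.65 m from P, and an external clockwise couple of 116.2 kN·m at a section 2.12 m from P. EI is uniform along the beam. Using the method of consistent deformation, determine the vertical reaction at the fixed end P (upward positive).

Choose R_Q as the redundant. The primary structure is the cantilever fixed at P.
Deflection at Q on the released cantilever, summing each load's contribution:
  UDL 41: wL⁴/(8EI) = 4044/EI
  point load 41.1 at a = 2.65: Pa²(3L − a)/(6EI) = 637.4/EI
  clockwise couple 116.2 at a = 2.12: M₀a(2L − a)/(2EI) = 1044/EI
  δ_0 = 5726/EI
Tip deflection under a unit load at Q: L³/(3EI) = 49.63/EI.
The prop prevents deflection at Q: R_Q = δ_0/δ_{QQ} = 5726/49.63 = 115.4 kN.
Vertical equilibrium: R_P = ΣP − R_Q = 258.4 − 115.4 = 143 kN.

R_P = 143 kN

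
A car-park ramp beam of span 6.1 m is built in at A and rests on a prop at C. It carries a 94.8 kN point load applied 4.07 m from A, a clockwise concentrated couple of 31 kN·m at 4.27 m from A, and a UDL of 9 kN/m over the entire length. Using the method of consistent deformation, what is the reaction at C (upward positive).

R_C = 76.75 kN

Release the roller at C. Primary structure: cantilever fixed at A.
Deflection at C on the released cantilever, summing each load's contribution:
  point load 94.8 at a = 4.07: Pa²(3L − a)/(6EI) = 3724/EI
  clockwise couple 31 at a = 4.27: M₀a(2L − a)/(2EI) = 524.8/EI
  UDL 9: wL⁴/(8EI) = 1558/EI
  δ_0 = 5807/EI
Flexibility coefficient — unit upward force at C: δ_{CC} = L³/(3EI) = 75.66/EI.
The prop prevents deflection at C: R_C = δ_0/δ_{CC} = 5807/75.66 = 76.75 kN.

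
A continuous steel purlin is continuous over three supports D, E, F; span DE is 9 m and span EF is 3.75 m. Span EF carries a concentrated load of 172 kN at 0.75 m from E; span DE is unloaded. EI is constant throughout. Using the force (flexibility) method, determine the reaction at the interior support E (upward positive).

Insert a hinge at E; M_E is the redundant, and each span becomes simply supported.
Discontinuity in slope at E on the released structure — sum the simple-span end rotations:
  span EF: point load 172 at a = 0.75: Pab(L + b)/(6LEI) = 116.1/EI
  relative rotation θ_0 = (0 + 116.1)/EI = 116.1/EI
A unit hogging moment at E produces rotation L₁/(3EI) + L₂/(3EI) = 4.25/EI.
Slope continuity at E: θ_0 = M_E·4.25/EI, so M_E = 116.1/4.25 = 27.32 kN·m (hogging).
Span DE, ΣM about D with M_E applied at E: R_E^{DE}·9 = 0 + 27.32, so R_E^{DE} = 3.035 kN and R_D = 0 − 3.035 = -3.035 kN.
Span EF, ΣM about F: R_E^{EF}·3.75 = 516 + 27.32, so R_E^{EF} = 144.9 kN and R_F = 172 − 144.9 = 27.12 kN.
R_E = 3.035 + 144.9 = 147.9 kN.

R_E = 147.9 kN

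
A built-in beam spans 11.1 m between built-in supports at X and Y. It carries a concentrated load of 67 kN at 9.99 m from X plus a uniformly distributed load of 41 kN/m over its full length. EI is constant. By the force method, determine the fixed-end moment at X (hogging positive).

Release both end moments; the primary structure is a simply-supported span XY with redundants M_X and M_Y.
Simple-span end rotations at X and Y under the given loads:
  at X: point load 67 at a = 9.99: Pab(L + b)/(6LEI) = 136.2/EI
  at Y: point load 67 at a = 9.99: Pab(L + a)/(6LEI) = 235.3/EI
  at X: UDL 41: wL³/(24EI) = 2336/EI
  at Y: UDL 41: wL³/(24EI) = 2336/EI
  θ_X0 = 2473/EI,  θ_Y0 = 2572/EI
Flexibility coefficients: a unit moment at one end gives L/(3EI) there and L/(6EI) at the far end, so f₁₁ = f₂₂ = 3.7/EI and f₁₂ = f₂₁ = 1.85/EI.
Compatibility — zero rotation at each built-in end:
  3.7 M_X + 1.85 M_Y = 2473
  1.85 M_X + 3.7 M_Y = 2572
Solving the pair gives M_X = 427.7 kN·m and M_Y = 481.2 kN·m (hogging).

M_X = 427.7 kN·m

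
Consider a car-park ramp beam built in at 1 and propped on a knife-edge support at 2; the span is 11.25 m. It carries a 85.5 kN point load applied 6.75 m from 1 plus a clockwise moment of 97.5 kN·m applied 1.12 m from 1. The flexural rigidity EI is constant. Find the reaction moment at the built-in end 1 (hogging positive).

Take the reaction at 2 as the redundant and release it; the primary structure is a cantilever fixed at 1.
Free-end deflection of the primary structure under the applied loading (downward +):
  point load 85.5 at a = 6.75: Pa²(3L − a)/(6EI) = 17530/EI
  clockwise couple 97.5 at a = 1.12: M₀a(2L − a)/(2EI) = 1167/EI
  δ_0 = 18698/EI
Flexibility coefficient — unit upward force at 2: δ_{22} = L³/(3EI) = 474.6/EI.
Compatibility at 2: δ_0 − R_2·δ_{22} = 0, so R_2 = 18698/474.6 = 39.4 kN.
Moment equilibrium about 1: M_1 = Σ(load moments about 1) − R_2·L = 674.6 − 39.4×11.25 = 231.4 kN·m.

M_1 = 231.4 kN·m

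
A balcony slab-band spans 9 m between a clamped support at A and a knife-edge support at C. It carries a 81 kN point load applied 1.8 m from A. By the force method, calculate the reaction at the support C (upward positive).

Choose R_C as the redundant. The primary structure is the cantilever fixed at A.
Free-end deflection of the primary structure under the applied loading (downward +):
  point load 81 at a = 1.8: Pa²(3L − a)/(6EI) = 1102/EI
Tip deflection under a unit load at C: L³/(3EI) = 243/EI.
Compatibility at C: δ_0 − R_C·δ_{CC} = 0, so R_C = 1102/243 = 4.536 kN.

R_C = 4.536 kN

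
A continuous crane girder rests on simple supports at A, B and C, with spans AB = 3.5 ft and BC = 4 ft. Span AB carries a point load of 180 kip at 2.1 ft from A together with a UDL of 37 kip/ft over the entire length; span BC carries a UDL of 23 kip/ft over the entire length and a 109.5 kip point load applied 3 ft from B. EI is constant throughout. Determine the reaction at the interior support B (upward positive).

Insert a hinge at B; M_B is the redundant, and each span becomes simply supported.
Rotations at B on the released spans (each span's end-slope, ×1/EI):
  span AB: point load 180 at a = 2.1: Pab(L + a)/(6LEI) = 141.1/EI
  span AB: UDL 37: wL³/(24EI) = 66.1/EI
  span BC: UDL 23: wL³/(24EI) = 61.33/EI
  span BC: point load 109.5 at a = 3: Pab(L + b)/(6LEI) = 68.44/EI
  relative rotation θ_0 = (207.2 + 129.8)/EI = 337/EI
A unit hogging moment at B produces rotation L₁/(3EI) + L₂/(3EI) = 2.5/EI.
Compatibility: M_B·(L₁+L₂)/(3EI) = θ_0, giving M_B = 134.8 kip·ft (hogging).
Span AB, ΣM about A with M_B applied at B: R_B^{AB}·3.5 = 604.6 + 134.8, so R_B^{AB} = 211.3 kip and R_A = 309.5 − 211.3 = 98.24 kip.
Span BC, ΣM about C: R_B^{BC}·4 = 293.5 + 134.8, so R_B^{BC} = 107.1 kip and R_C = 201.5 − 107.1 = 94.43 kip.
R_B = 211.3 + 107.1 = 318.3 kip.

R_B = 318.3 kip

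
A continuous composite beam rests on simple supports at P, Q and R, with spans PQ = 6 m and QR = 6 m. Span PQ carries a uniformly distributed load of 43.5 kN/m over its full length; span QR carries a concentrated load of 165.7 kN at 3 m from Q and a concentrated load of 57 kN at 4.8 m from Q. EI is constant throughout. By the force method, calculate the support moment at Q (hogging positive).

M_Q = 207.5 kN·m

Take M_Q as the redundant. Released structure: two simple spans PQ and QR with a hinge at Q.
Discontinuity in slope at Q on the released structure — sum the simple-span end rotations:
  span PQ: UDL 43.5: wL³/(24EI) = 391.5/EI
  span QR: point load 165.7 at a = 3: Pab(L + b)/(6LEI) = 372.8/EI
  span QR: point load 57 at a = 4.8: Pab(L + b)/(6LEI) = 65.66/EI
  relative rotation θ_0 = (391.5 + 438.5)/EI = 830/EI
A unit hogging moment at Q produces rotation L₁/(3EI) + L₂/(3EI) = 4/EI.
Compatibility: M_Q·(L₁+L₂)/(3EI) = θ_0, giving M_Q = 207.5 kN·m (hogging).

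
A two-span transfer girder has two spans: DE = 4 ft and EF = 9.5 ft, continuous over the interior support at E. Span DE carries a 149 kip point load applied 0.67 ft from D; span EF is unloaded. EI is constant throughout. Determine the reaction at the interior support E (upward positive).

R_E = 30.06 kip

Insert a hinge at E; M_E is the redundant, and each span becomes simply supported.
End slopes at the hinge E, treating each span as simply supported:
  span DE: point load 149 at a = 0.67: Pab(L + a)/(6LEI) = 64.69/EI
  relative rotation θ_0 = (64.69 + 0)/EI = 64.69/EI
A unit hogging moment at E produces rotation L₁/(3EI) + L₂/(3EI) = 4.5/EI.
Slope continuity at E: θ_0 = M_E·4.5/EI, so M_E = 64.69/4.5 = 14.37 kip·ft (hogging).
Span DE, ΣM about D with M_E applied at E: R_E^{DE}·4 = 99.83 + 14.37, so R_E^{DE} = 28.55 kip and R_D = 149 − 28.55 = 120.4 kip.
Span EF, ΣM about F: R_E^{EF}·9.5 = 0 + 14.37, so R_E^{EF} = 1.513 kip and R_F = 0 − 1.513 = -1.513 kip.
R_E = 28.55 + 1.513 = 30.06 kip.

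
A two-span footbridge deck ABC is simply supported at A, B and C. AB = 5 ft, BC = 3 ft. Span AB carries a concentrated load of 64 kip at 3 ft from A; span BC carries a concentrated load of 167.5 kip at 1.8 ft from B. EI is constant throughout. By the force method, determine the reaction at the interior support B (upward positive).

R_B = 142.8 kip

Take M_B as the redundant. Released structure: two simple spans AB and BC with a hinge at B.
Rotations at B on the released spans (each span's end-slope, ×1/EI):
  span AB: point load 64 at a = 3: Pab(L + a)/(6LEI) = 102.4/EI
  span BC: point load 167.5 at a = 1.8: Pab(L + b)/(6LEI) = 84.42/EI
  relative rotation θ_0 = (102.4 + 84.42)/EI = 186.8/EI
A unit hogging moment at B produces rotation L₁/(3EI) + L₂/(3EI) = 2.667/EI.
Compatibility: M_B·(L₁+L₂)/(3EI) = θ_0, giving M_B = 70.06 kip·ft (hogging).
Span AB, ΣM about A with M_B applied at B: R_B^{AB}·5 = 192 + 70.06, so R_B^{AB} = 52.41 kip and R_A = 64 − 52.41 = 11.59 kip.
Span BC, ΣM about C: R_B^{BC}·3 = 201 + 70.06, so R_B^{BC} = 90.35 kip and R_C = 167.5 − 90.35 = 77.15 kip.
R_B = 52.41 + 90.35 = 142.8 kip.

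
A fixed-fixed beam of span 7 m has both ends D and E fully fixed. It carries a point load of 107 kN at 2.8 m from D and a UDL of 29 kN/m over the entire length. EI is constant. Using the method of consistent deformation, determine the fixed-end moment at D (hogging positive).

Take the two fixed-end moments M_D, M_E as redundants; the released structure is the simple span DE.
End rotations of the released simple span under the applied load (×1/EI):
  at D: point load 107 at a = 2.8: Pab(L + b)/(6LEI) = 335.6/EI
  at E: point load 107 at a = 2.8: Pab(L + a)/(6LEI) = 293.6/EI
  at D: UDL 29: wL³/(24EI) = 414.5/EI
  at E: UDL 29: wL³/(24EI) = 414.5/EI
  θ_D0 = 750/EI,  θ_E0 = 708.1/EI
Flexibility coefficients: a unit moment at one end gives L/(3EI) there and L/(6EI) at the far end, so f₁₁ = f₂₂ = 2.333/EI and f₁₂ = f₂₁ = 1.167/EI.
Compatibility — zero rotation at each built-in end:
  2.333 M_D + 1.167 M_E = 750
  1.167 M_D + 2.333 M_E = 708.1
Solving the pair gives M_D = 226.3 kN·m and M_E = 190.3 kN·m (hogging).

M_D = 226.3 kN·m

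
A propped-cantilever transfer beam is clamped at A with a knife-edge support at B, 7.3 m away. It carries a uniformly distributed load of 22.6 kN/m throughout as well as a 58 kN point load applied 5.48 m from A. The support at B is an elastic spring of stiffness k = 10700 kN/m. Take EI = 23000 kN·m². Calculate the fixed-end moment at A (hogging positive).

M_A = 211.8 kN·m

Release the roller at B. Primary structure: cantilever fixed at A.
Free-end deflection of the primary structure under the applied loading (downward +):
  UDL 22.6: wL⁴/(8EI) = 8023/EI
  point load 58 at a = 5.48: Pa²(3L − a)/(6EI) = 4767/EI
  δ_0 = 12789/EI
Tip deflection under a unit load at B: L³/(3EI) = 129.7/EI.
With EI = 23000 kN·m²: δ_0 = 0.55605 m and δ_{BB} = 0.005638 m/kN.
Compatibility — the spring shortens by R_B/k under the reaction it provides: δ_0 − R_B·δ_{BB} = R_B/k. With 1/k = 0.000093 m/kN, R_B = δ_0 / (δ_{BB} + 1/k) = 0.55605 / (0.005638 + 0.000093) = 97.02 kN.
Moment equilibrium about A: M_A = Σ(load moments about A) − R_B·L = 920 − 97.02×7.3 = 211.8 kN·m.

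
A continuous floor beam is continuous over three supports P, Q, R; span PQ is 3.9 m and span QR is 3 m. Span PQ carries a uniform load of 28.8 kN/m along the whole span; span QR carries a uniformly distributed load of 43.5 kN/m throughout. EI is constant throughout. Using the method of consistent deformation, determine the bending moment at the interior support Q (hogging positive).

M_Q = 52.23 kN·m

Release continuity at Q by inserting a hinge; the redundant is the internal moment M_Q. The primary structure is two simply-supported spans PQ and QR.
Rotations at Q on the released spans (each span's end-slope, ×1/EI):
  span PQ: UDL 28.8: wL³/(24EI) = 71.18/EI
  span QR: UDL 43.5: wL³/(24EI) = 48.94/EI
  relative rotation θ_0 = (71.18 + 48.94)/EI = 120.1/EI
A unit hogging moment at Q produces rotation L₁/(3EI) + L₂/(3EI) = 2.3/EI.
Slope continuity at Q: θ_0 = M_Q·2.3/EI, so M_Q = 120.1/2.3 = 52.23 kN·m (hogging).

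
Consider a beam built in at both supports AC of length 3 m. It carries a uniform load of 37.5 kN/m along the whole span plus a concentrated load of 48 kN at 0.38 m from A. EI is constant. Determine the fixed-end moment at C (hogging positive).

Take the two fixed-end moments M_A, M_C as redundants; the released structure is the simple span AC.
On the primary (simply-supported) span, the end slopes from the loading are:
  at A: UDL 37.5: wL³/(24EI) = 42.19/EI
  at C: UDL 37.5: wL³/(24EI) = 42.19/EI
  at A: point load 48 at a = 0.38: Pab(L + b)/(6LEI) = 14.92/EI
  at C: point load 48 at a = 0.38: Pab(L + a)/(6LEI) = 8.974/EI
  θ_A0 = 57.11/EI,  θ_C0 = 51.16/EI
Flexibility coefficients: a unit moment at one end gives L/(3EI) there and L/(6EI) at the far end, so f₁₁ = f₂₂ = 1/EI and f₁₂ = f₂₁ = 0.5/EI.
Compatibility — zero rotation at each built-in end:
  1 M_A + 0.5 M_C = 57.11
  0.5 M_A + 1 M_C = 51.16
Solving the pair gives M_A = 42.04 kN·m and M_C = 30.14 kN·m (hogging).

M_C = 30.14 kN·m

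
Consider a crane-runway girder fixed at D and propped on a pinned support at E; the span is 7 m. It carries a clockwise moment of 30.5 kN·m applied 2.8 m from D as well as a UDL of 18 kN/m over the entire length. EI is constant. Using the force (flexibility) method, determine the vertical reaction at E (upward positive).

R_E = 51.43 kN

Remove the prop at E; the released (primary) structure is a cantilever built in at D.
Primary-structure tip deflection at E by superposition:
  clockwise couple 30.5 at a = 2.8: M₀a(2L − a)/(2EI) = 478.2/EI
  UDL 18: wL⁴/(8EI) = 5402/EI
  δ_0 = 5880/EI
Tip deflection under a unit load at E: L³/(3EI) = 114.3/EI.
Compatibility at E: δ_0 − R_E·δ_{EE} = 0, so R_E = 5880/114.3 = 51.43 kN.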